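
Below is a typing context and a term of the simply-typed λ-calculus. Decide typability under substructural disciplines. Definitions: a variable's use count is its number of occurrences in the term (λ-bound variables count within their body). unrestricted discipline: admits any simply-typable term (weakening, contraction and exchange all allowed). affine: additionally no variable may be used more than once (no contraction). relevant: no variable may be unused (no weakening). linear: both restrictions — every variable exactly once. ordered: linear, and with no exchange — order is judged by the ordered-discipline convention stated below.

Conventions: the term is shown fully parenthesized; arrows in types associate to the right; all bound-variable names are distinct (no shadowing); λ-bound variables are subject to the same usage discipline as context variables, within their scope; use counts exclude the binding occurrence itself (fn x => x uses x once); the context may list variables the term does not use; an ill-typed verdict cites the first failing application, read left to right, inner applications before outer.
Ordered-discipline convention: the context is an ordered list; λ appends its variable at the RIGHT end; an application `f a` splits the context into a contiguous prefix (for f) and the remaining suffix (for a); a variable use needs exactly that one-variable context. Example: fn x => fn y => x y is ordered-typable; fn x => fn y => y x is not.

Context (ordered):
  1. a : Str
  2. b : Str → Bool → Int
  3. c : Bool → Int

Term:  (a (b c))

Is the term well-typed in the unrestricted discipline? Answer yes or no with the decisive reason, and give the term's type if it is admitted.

no — a type mismatch blocks all five
variable uses: a=1, b=1, c=1
use order (left to right): a, b, c
typing: ill-typed: argument of type Bool → Int where Str is required
summary: ordered ✗ | linear ✗ | affine ✗ | relevant ✗ | unrestricted ✗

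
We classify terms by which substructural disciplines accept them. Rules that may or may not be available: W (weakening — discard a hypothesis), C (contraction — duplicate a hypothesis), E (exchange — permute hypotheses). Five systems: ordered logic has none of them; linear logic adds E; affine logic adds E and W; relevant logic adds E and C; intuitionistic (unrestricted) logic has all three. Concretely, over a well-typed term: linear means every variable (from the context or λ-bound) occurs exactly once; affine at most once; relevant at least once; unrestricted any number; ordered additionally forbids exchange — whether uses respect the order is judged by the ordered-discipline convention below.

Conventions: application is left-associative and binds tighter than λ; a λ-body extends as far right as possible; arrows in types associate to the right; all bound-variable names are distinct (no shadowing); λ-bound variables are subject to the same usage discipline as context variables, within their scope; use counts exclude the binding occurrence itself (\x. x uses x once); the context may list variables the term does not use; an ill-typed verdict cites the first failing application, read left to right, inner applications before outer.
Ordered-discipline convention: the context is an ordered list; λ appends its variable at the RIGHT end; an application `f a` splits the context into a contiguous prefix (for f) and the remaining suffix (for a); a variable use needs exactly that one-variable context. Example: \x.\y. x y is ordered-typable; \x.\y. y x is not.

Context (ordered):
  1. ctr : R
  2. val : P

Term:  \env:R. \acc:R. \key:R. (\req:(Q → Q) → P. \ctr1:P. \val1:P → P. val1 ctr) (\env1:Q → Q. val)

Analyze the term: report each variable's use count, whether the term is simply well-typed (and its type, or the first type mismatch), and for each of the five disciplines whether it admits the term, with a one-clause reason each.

counts: ctr ×1; val ×1; env (bound) ×0; acc (bound) ×0; key (bound) ×0; req (bound) ×0; ctr1 (bound) ×0; val1 (bound) ×1; env1 (bound) ×0
use order (left to right): val1, ctr, val
typing: ill-typed: an argument R mismatches the expected P
ordered: ✗ — fails simple typing
linear: ✗ — a type mismatch blocks all five
affine: ✗ — the type mismatch rejects it
relevant: ✗ — not simply typable
unrestricted: ✗ — fails simple typing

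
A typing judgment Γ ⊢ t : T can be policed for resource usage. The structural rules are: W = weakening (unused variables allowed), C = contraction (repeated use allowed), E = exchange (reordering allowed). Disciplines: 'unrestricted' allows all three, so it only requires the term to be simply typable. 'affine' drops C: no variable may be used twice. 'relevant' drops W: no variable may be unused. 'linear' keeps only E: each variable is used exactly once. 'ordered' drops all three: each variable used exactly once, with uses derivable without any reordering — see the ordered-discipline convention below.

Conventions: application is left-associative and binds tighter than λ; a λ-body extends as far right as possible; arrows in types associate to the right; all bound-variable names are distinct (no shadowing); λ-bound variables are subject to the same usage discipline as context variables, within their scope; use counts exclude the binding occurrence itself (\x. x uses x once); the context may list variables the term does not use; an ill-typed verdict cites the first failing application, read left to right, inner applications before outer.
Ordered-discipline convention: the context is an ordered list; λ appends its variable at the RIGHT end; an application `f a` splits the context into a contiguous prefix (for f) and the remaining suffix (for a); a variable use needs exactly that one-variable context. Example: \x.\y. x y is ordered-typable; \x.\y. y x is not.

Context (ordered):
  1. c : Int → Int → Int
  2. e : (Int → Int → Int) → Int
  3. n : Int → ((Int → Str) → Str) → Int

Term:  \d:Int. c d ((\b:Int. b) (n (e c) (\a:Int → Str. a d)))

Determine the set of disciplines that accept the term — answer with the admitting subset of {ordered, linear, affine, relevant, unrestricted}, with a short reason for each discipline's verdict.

accepted by: relevant, unrestricted
usage: c=2, e=1, n=1, d (λ-bound)=2, b (λ-bound)=1, a (λ-bound)=1
left-to-right use order: c, d, b, n, e, c, a, d
typing: well-typed — term : Int → Int
ordered: ✗, uses contraction: c ×2, d ×2
linear: ✗, uses contraction: c ×2, d ×2
affine: ✗, uses contraction: c ×2, d ×2
relevant: ✓, at least one use each (c, e, n, d, b, a)
unrestricted: ✓, typability at Int → Int is all that's needed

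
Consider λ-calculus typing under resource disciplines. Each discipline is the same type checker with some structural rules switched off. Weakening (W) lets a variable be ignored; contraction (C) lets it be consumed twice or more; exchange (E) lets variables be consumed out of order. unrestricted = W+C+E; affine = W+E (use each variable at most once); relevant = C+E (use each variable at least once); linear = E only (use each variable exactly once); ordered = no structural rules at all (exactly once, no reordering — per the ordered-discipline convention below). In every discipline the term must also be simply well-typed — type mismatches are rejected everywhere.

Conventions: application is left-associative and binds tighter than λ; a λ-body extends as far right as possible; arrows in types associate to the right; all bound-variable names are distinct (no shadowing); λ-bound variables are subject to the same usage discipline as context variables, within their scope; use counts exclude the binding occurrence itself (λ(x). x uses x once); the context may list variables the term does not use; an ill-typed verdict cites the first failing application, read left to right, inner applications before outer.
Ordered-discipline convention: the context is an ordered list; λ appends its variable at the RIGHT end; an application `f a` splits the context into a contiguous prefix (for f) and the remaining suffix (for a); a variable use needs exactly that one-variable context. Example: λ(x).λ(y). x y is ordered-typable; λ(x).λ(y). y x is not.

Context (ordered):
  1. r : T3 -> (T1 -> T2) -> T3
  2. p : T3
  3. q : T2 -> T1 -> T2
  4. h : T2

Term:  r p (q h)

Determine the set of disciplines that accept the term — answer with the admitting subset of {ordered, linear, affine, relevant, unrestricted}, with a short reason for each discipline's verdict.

accepted by: ordered, linear, affine, relevant, unrestricted
variable uses: r: 1; p: 1; q: 1; h: 1
use order (left to right): r, p, q, h
typing: the term checks, with type T3
ordered ✓ (r, p, q, h once each; derivable with no W/C/E)
linear ✓ (exactly-once usage across r, p, q, h)
affine ✓ (none of r, p, q, h used more than once)
relevant ✓ (r, p, q, h: all used, weakening unneeded)
unrestricted ✓ (well-typed at T3; no restrictions here)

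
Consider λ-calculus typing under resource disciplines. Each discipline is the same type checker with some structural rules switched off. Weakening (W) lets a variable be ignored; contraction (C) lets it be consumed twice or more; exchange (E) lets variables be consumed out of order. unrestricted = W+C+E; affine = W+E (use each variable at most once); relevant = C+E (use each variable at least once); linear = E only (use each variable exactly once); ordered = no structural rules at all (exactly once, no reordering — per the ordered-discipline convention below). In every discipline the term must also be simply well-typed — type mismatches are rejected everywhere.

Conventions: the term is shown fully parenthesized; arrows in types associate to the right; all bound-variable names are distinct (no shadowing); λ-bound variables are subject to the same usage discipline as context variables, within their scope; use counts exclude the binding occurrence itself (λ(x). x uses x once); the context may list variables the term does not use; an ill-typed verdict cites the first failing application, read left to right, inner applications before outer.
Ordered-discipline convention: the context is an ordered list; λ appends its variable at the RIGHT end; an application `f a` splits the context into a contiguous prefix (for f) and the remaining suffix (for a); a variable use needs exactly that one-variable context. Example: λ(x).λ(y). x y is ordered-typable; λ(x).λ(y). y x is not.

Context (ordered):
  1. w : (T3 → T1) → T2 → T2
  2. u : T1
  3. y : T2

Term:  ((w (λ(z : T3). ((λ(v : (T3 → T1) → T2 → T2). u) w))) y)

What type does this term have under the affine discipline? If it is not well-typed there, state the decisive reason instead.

not well-typed under affine — uses contraction: w ×2
variable uses: w: 2; u: 1; y: 1; z (λ-bound): 0; v (λ-bound): 0
uses in reading order: w, u, w, y
typing: the term checks, with type T2
across the five disciplines: ordered ✗ | linear ✗ | affine ✗ | relevant ✗ | unrestricted ✓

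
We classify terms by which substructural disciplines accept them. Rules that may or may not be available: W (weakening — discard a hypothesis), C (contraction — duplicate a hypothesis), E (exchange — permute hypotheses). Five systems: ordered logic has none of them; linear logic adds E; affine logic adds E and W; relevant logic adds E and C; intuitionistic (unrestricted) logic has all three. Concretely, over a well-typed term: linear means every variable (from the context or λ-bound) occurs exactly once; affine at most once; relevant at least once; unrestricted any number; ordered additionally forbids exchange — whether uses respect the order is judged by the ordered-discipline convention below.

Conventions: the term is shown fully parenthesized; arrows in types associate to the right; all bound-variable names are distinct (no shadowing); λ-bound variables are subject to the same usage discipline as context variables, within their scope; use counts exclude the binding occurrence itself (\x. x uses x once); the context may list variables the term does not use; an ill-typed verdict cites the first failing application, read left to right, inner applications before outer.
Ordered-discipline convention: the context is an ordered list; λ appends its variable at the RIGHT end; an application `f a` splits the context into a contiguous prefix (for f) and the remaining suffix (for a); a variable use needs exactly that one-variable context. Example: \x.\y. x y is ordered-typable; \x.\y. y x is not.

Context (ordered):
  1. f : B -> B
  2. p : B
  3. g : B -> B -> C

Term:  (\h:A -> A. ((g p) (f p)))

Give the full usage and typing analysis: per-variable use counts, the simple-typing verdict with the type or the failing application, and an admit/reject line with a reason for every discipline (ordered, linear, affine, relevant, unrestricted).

use counts: f: 1×; p: 2×; g: 1×; h (bound): 0×
order of uses: g, p, f, p
typing: the term checks, with type (A -> A) -> C
ordered: ✗, uses contraction: p ×2; h left unused
linear: ✗, uses contraction: p ×2; h left unused
affine: ✗, uses contraction: p ×2
relevant: ✗, h left unused
unrestricted: ✓, simply typable at (A -> A) -> C; W, C, E all held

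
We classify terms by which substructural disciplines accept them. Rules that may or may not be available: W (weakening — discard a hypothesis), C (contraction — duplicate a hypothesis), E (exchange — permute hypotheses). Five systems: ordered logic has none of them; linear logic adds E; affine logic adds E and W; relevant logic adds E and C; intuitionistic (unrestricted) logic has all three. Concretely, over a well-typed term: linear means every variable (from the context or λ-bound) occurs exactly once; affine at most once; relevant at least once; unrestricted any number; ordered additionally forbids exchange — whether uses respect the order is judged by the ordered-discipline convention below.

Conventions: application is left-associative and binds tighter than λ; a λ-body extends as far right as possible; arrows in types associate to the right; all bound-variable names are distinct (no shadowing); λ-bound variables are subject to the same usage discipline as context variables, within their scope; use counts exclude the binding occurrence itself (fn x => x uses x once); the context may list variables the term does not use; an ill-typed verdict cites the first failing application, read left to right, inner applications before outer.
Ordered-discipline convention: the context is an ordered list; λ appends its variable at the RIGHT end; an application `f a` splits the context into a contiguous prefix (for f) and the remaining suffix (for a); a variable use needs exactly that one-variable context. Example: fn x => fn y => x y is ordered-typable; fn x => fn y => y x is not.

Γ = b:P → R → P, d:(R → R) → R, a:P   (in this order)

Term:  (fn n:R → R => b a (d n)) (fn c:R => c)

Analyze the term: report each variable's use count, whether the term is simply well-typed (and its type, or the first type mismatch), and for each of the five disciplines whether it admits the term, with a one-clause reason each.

variable uses: b: 1; d: 1; a: 1; n (λ-bound): 1; c (λ-bound): 1
order of uses: b, a, d, n, c
typing: well-typed — term : P
ordered: ✗ — no ordered split (uses run b, a, d, n, c)
linear: ✓ — single use per variable (b, d, a, n, c)
affine: ✓ — no duplicate uses among b, d, a, n, c
relevant: ✓ — every one of b, d, a, n, c appears
unrestricted: ✓ — typability at P is all that's needed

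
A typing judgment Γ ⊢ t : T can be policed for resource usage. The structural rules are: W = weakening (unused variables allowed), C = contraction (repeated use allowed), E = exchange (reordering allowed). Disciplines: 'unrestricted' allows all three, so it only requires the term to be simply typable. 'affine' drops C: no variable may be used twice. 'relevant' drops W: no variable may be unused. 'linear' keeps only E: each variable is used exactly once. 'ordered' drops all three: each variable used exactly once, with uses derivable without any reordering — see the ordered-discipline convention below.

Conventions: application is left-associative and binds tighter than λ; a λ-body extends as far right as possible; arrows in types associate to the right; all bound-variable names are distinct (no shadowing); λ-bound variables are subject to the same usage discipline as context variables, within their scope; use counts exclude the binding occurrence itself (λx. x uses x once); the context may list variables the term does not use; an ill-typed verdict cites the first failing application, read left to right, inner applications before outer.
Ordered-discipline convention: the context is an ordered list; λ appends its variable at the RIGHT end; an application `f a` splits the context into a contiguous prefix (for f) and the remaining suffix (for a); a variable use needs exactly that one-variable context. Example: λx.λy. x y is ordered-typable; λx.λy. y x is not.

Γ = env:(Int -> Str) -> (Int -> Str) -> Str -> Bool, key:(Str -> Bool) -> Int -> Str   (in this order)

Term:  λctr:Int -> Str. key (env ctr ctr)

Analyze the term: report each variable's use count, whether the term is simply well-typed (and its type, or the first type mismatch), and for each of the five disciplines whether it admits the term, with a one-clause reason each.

counts: env=1, key=1, ctr (bound)=2
use order (left to right): key, env, ctr, ctr
typing: ✓ — (Int -> Str) -> Int -> Str
ordered: ✗ — needs contraction — ctr ×2
linear: ✗ — needs contraction — ctr ×2
affine: ✗ — needs contraction — ctr ×2
relevant: ✓ — none of env, key, ctr goes unused
unrestricted: ✓ — simply typable at (Int -> Str) -> Int -> Str; W, C, E all held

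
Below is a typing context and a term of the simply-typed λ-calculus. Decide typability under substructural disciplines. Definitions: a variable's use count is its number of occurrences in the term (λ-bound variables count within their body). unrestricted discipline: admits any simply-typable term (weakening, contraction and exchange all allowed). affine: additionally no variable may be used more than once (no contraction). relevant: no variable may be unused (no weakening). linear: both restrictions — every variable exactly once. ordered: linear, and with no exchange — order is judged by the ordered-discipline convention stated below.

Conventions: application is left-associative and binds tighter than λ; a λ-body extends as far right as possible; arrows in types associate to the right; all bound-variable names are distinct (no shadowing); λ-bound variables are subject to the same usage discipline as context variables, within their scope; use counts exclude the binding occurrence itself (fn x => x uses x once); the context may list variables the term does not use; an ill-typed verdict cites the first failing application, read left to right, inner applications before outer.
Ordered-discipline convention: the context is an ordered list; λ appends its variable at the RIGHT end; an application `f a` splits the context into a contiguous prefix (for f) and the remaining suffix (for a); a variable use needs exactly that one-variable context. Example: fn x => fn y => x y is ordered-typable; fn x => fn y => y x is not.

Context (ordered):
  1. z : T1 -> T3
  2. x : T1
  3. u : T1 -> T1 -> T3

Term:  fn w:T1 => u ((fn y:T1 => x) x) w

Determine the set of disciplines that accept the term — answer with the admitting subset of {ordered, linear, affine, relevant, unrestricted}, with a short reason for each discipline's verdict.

admitted by: unrestricted
counts: z: 0; x: 2; u: 1; w [bound]: 1; y [bound]: 0
order of uses: u, x, x, w
typing: the term checks, with type T1 -> T3
ordered ✗ (uses contraction: x ×2; z, y left unused)
linear ✗ (uses contraction: x ×2; z, y left unused)
affine ✗ (uses contraction: x ×2)
relevant ✗ (z, y left unused)
unrestricted ✓ (simply typable at T1 -> T3; W, C, E all held)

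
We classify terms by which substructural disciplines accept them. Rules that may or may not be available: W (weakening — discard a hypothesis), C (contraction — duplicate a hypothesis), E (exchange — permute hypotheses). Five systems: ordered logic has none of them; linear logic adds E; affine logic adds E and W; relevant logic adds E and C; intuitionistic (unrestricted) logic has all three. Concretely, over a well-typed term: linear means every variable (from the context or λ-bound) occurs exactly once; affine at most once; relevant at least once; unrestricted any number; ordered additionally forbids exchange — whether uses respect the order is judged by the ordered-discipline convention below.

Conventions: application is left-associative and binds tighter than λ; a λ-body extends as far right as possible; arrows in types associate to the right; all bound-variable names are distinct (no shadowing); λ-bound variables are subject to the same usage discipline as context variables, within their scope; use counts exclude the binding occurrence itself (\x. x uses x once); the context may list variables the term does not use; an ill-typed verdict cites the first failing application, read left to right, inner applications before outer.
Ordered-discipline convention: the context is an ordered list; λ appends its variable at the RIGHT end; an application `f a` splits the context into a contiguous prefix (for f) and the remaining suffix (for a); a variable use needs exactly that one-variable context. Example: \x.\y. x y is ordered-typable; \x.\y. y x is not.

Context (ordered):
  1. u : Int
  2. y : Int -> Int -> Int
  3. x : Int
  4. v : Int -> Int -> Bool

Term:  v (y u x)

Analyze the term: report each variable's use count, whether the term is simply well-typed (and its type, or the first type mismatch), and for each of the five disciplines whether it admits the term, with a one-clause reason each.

use counts: u: 1, y: 1, x: 1, v: 1
order of uses: v, y, u, x
typing: well-typed at Int -> Bool
ordered ✗ (use order v, y, u, x needs exchange)
linear ✓ (exactly-once usage across u, y, x, v)
affine ✓ (at most one use each (u, y, x, v))
relevant ✓ (at least one use each (u, y, x, v))
unrestricted ✓ (well-typed at Int -> Bool; no restrictions here)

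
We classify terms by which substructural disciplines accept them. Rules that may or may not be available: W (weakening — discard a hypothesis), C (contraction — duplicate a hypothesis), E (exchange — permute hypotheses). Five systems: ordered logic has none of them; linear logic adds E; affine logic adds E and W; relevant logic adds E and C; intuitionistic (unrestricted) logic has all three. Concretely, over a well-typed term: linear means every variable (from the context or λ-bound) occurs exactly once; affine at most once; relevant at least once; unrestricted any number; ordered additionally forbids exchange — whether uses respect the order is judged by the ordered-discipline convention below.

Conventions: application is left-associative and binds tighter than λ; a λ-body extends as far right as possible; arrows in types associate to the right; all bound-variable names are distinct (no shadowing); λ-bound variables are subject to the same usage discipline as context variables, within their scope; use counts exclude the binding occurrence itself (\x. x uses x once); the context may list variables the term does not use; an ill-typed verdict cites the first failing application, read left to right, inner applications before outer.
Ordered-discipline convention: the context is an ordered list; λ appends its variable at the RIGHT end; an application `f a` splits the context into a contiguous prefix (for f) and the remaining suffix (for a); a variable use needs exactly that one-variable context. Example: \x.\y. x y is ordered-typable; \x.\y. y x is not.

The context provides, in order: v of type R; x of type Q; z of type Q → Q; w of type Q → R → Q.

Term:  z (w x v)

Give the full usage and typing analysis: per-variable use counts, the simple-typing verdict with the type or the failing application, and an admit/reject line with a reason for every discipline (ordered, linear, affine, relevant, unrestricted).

use counts: v: 1×, x: 1×, z: 1×, w: 1×
use order (left to right): z, w, x, v
typing: well-typed at Q
ordered: ✗, no contiguous prefix/suffix split fits z, w, x, v
linear: ✓, single use per variable (v, x, z, w)
affine: ✓, none of v, x, z, w used more than once
relevant: ✓, none of v, x, z, w goes unused
unrestricted: ✓, typability at Q is all that's needed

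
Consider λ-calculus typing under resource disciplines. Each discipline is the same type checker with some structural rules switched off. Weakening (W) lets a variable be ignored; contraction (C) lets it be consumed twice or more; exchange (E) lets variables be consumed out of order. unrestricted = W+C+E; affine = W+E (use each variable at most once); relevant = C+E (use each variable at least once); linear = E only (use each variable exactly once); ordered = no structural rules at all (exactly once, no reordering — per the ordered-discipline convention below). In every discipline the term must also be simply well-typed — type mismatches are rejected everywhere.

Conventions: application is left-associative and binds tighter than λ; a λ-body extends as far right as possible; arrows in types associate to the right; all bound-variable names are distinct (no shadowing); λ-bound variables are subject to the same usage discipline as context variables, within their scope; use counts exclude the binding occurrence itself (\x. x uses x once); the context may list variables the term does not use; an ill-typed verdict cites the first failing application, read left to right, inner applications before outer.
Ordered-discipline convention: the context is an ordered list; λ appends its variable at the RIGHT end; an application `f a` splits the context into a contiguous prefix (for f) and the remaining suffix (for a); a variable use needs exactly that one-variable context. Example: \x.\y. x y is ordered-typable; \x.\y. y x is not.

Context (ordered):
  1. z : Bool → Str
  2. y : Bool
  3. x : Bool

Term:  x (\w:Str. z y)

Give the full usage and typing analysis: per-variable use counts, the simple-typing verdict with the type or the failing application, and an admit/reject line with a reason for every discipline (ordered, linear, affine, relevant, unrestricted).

usage: z=1, y=1, x=1, w [bound]=0
uses in reading order: x, z, y
typing: ill-typed: can't apply a value of type Bool
ordered: ✗, a type mismatch blocks all five
linear: ✗, the type mismatch rejects it
affine: ✗, not simply typable
relevant: ✗, fails simple typing
unrestricted: ✗, a type mismatch blocks all five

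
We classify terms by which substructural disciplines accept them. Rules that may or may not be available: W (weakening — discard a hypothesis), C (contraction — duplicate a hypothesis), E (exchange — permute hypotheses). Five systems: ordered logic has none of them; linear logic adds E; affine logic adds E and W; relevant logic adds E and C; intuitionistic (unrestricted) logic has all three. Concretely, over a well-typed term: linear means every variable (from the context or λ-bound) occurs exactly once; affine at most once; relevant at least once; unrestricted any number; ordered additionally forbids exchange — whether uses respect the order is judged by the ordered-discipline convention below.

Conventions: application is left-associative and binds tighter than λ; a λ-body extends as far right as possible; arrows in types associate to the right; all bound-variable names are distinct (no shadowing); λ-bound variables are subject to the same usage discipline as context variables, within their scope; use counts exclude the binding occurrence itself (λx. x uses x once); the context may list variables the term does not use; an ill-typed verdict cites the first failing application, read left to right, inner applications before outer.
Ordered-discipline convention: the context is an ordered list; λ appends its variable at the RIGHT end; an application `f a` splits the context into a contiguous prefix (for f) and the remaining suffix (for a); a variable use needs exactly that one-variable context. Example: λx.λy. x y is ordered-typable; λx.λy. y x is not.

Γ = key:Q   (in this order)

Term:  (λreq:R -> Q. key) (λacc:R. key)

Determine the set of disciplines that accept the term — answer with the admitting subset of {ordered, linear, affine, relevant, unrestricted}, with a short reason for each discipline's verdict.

admitted in: unrestricted
variable uses: key ×2, req (bound) ×0, acc (bound) ×0
left-to-right use order: key, key
typing: well-typed — term : Q
ordered ✗ (key ×2 used more than once (contraction); req, acc never used (weakening))
linear ✗ (key ×2 used more than once (contraction); req, acc never used (weakening))
affine ✗ (key ×2 used more than once (contraction))
relevant ✗ (req, acc never used (weakening))
unrestricted ✓ (typability at Q is all that's needed)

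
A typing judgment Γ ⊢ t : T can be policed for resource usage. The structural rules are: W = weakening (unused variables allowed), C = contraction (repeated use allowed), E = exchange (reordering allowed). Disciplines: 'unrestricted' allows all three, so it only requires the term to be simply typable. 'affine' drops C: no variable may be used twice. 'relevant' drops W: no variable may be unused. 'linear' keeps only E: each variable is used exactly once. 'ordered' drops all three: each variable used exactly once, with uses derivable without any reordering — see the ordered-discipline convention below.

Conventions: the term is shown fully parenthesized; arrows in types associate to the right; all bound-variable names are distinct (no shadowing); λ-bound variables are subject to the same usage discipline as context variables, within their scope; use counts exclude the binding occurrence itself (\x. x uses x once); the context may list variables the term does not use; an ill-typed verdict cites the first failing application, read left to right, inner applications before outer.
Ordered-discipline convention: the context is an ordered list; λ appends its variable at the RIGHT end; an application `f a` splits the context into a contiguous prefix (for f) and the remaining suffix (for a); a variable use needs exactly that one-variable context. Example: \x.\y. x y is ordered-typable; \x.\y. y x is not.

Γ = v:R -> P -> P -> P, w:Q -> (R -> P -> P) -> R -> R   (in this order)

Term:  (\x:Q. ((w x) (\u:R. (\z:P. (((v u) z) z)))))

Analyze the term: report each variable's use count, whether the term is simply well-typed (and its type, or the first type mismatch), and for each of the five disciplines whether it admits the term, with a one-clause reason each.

variable uses: v: 1×, w: 1×, x (λ-bound): 1×, u (λ-bound): 1×, z (λ-bound): 2×
left-to-right use order: w, x, v, u, z, z
typing: the term checks, with type Q -> R -> R
ordered: ✗ — uses contraction: z ×2
linear: ✗ — uses contraction: z ×2
affine: ✗ — uses contraction: z ×2
relevant: ✓ — every one of v, w, x, u, z appears
unrestricted: ✓ — typability at Q -> R -> R is all that's needed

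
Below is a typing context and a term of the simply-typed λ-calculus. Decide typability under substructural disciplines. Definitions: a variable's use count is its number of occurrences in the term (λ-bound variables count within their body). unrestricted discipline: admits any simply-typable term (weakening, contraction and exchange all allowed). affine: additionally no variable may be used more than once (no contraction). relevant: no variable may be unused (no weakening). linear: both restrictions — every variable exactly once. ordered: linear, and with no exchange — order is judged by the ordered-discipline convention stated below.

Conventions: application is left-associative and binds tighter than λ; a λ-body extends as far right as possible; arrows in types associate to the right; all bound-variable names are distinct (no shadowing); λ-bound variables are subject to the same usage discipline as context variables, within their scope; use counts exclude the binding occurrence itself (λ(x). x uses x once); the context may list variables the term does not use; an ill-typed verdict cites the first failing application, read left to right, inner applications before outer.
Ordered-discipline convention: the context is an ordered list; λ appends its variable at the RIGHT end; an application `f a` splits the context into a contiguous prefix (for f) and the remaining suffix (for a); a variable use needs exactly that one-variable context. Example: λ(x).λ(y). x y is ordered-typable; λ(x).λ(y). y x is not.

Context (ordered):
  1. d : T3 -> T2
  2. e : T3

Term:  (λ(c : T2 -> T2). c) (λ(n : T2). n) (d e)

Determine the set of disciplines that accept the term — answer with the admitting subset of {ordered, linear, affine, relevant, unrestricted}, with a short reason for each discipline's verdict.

admitted in: ordered, linear, affine, relevant, unrestricted
usage: d=1; e=1; c [bound]=1; n [bound]=1
order of uses: c, n, d, e
typing: well-typed at T2
ordered: ✓, d, e, c, n once each; derivable with no W/C/E
linear: ✓, single use per variable (d, e, c, n)
affine: ✓, no duplicate uses among d, e, c, n
relevant: ✓, none of d, e, c, n goes unused
unrestricted: ✓, type-checks (T2) and nothing is barred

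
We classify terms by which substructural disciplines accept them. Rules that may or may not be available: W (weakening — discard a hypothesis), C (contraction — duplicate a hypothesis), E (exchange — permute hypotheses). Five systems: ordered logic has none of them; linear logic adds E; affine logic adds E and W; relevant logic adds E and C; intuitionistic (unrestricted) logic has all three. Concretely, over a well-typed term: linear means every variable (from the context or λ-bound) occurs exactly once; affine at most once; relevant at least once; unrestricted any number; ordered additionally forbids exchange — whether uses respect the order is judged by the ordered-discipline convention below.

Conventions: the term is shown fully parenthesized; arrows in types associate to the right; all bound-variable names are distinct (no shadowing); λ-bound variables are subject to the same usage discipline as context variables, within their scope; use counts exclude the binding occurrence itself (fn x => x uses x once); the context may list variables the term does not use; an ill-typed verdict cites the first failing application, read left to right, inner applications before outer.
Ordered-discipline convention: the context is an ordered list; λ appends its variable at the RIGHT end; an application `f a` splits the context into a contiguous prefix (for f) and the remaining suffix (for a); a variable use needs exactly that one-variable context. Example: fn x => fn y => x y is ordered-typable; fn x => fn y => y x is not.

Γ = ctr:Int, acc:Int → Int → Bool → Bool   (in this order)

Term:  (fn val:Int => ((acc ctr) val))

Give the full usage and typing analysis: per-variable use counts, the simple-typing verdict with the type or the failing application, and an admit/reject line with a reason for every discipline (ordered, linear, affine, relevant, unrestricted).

use counts: ctr: 1, acc: 1, val (bound): 1
left-to-right use order: acc, ctr, val
typing: the term checks, with type Int → Bool → Bool
ordered ✗ (no contiguous prefix/suffix split fits acc, ctr, val)
linear ✓ (ctr, acc, val: one use apiece)
affine ✓ (none of ctr, acc, val used more than once)
relevant ✓ (ctr, acc, val: all used, weakening unneeded)
unrestricted ✓ (typability at Int → Bool → Bool is all that's needed)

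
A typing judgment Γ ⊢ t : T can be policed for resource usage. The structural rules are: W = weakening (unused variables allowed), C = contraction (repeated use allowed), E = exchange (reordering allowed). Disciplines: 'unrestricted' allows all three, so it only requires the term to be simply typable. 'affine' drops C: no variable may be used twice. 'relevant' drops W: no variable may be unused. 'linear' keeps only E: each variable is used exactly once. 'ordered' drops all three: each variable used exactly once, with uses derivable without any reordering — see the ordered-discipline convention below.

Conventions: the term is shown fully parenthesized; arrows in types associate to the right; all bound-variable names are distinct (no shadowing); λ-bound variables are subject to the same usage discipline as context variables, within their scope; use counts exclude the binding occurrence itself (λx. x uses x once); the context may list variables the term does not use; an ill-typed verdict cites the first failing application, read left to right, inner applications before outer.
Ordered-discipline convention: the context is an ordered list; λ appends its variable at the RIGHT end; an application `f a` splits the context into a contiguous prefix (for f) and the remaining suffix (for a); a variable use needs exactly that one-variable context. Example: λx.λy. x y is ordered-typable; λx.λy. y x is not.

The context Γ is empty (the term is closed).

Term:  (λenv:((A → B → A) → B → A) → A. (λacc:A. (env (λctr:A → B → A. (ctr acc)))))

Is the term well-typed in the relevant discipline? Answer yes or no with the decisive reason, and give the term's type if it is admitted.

yes — env, acc, ctr: all used, weakening unneeded; term : (((A → B → A) → B → A) → A) → A → A
use counts: env [bound] ×1, acc [bound] ×1, ctr [bound] ×1
uses in reading order: env, ctr, acc
typing: ✓ — (((A → B → A) → B → A) → A) → A → A
per-discipline verdicts: ordered ✗ · linear ✓ · affine ✓ · relevant ✓ · unrestricted ✓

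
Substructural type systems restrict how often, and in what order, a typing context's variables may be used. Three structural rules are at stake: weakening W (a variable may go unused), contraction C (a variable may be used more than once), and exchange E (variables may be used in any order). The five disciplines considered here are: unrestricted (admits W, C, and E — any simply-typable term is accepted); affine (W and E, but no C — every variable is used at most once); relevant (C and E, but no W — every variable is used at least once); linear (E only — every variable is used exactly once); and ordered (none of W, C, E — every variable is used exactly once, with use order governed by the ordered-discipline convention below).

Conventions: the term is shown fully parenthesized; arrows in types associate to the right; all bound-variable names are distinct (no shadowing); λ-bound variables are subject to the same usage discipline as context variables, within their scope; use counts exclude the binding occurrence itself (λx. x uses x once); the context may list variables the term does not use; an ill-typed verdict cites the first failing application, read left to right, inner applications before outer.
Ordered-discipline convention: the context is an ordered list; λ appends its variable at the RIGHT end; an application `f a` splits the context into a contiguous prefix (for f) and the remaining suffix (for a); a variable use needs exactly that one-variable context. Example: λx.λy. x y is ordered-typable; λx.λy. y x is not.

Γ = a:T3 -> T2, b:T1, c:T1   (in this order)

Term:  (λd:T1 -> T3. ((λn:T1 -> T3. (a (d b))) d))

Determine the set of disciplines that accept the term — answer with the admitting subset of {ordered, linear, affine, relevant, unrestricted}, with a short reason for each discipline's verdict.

admitted in: unrestricted
usage: a ×1; b ×1; c ×0; d [bound] ×2; n [bound] ×0
order of uses: a, d, b, d
typing: well-typed — term : (T1 -> T3) -> T2
ordered ✗ (d ×2 used more than once (contraction); needs weakening: c, n unused)
linear ✗ (d ×2 used more than once (contraction); needs weakening: c, n unused)
affine ✗ (d ×2 used more than once (contraction))
relevant ✗ (needs weakening: c, n unused)
unrestricted ✓ (well-typed at (T1 -> T3) -> T2; no restrictions here)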